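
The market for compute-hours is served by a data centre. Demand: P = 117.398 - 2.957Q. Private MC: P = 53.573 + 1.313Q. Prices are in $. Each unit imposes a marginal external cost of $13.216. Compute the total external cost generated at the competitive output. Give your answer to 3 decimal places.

$197.544

Market equilibrium (private): 53.573 + 1.313Q = 117.398 - 2.957Q → Q_m = 14.9473.
Total external cost = MEC × Q_m = 13.216 × 14.9473 = 197.5435.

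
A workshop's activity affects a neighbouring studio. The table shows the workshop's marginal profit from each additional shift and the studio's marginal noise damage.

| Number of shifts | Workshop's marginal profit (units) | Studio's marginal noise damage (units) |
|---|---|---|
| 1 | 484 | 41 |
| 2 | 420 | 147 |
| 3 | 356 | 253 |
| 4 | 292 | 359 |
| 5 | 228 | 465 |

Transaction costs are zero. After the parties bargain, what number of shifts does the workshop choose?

3

Bargaining reaches the level where marginal profit last exceeds marginal noise damage.
That holds through level 3 (356 ≥ 253) but not at 4 (292 < 359).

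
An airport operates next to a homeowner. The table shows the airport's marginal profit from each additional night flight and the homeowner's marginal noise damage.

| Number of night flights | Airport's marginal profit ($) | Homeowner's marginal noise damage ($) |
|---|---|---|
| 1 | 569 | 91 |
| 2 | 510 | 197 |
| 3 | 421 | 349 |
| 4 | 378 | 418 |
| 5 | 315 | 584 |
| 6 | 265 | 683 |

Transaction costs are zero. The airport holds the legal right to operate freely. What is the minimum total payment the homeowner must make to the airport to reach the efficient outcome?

$958

Left alone the airport would choose level 6 (marginal profit stays positive).
Efficient level: k* = 3 (marginal profit ≥ marginal noise damage through 3).
The homeowner must at least cover the airport's forgone profit from cutting 6→3: 378 + 315 + 265 = 958.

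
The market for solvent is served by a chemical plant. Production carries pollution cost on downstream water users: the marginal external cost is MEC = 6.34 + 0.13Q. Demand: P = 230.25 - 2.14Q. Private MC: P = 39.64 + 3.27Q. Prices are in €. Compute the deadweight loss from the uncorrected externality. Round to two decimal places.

DWL = €10.76

Market equilibrium (private): 39.64 + 3.27Q = 230.25 - 2.14Q → Q_m = 35.2329.
Social marginal cost = private MC + MEC = 45.98 + 3.40Q.
Set SMC = demand: 45.98 + 3.40Q = 230.25 - 2.14Q → Q* = 33.2617.
The welfare-loss triangle has base |Q_m − Q*| and height MEC(Q_m) (the vertical gap between SMC and demand is zero at Q* and MEC at Q_m).
DWL = ½ × 1.9712 × 10.9203 = 10.7630.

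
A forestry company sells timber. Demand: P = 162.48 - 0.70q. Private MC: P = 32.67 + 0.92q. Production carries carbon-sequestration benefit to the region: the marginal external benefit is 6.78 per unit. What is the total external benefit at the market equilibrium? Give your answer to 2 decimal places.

543.28

Market equilibrium (private): 32.67 + 0.92q = 162.48 - 0.70q → q_m = 80.1296.
Total external benefit = MEB × q_m = 6.78 × 80.1296 = 543.2787.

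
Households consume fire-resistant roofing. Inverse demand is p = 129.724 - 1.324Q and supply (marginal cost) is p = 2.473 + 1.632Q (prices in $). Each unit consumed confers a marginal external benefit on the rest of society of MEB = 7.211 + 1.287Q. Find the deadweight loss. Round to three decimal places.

DWL = $1174.519

Market equilibrium (private): 2.473 + 1.632Q = 129.724 - 1.324Q → Q_m = 43.0484.
Social marginal benefit = demand + MEB = 136.935 - 0.037Q.
Set SMB = MC: 136.935 - 0.037Q = 2.473 + 1.632Q → Q* = 80.5644.
The welfare-loss triangle has base |Q_m − Q*| and height MEB(Q_m) (the vertical gap between SMB and MC is zero at Q* and MEB at Q_m).
DWL = ½ × 37.5160 × 62.6143 = 1174.5190.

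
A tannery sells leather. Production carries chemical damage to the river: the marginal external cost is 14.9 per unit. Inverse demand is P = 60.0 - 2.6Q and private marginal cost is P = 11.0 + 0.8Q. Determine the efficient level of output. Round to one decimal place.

Q* = 10.0

Social marginal cost = private MC + MEC = 25.9 + 0.8Q.
Set SMC = demand: 25.9 + 0.8Q = 60.0 - 2.6Q → Q* = 10.0294.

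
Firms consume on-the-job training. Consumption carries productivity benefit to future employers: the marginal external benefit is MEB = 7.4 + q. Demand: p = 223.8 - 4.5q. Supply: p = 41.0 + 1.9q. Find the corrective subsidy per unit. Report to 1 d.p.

subsidy = 42.6 per unit

Social marginal benefit = demand + MEB = 231.2 - 3.5q.
Set SMB = MC: 231.2 - 3.5q = 41.0 + 1.9q → q* = 35.2222.
The Pigouvian subsidy equals MEB at q*: 7.4 + 1.0×35.2222 = 42.6222.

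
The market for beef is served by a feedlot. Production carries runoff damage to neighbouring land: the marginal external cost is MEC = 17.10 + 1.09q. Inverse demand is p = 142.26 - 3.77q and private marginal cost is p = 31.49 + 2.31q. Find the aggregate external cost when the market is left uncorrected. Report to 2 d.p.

Market equilibrium (private): 31.49 + 2.31q = 142.26 - 3.77q → q_m = 18.2188.
Total external cost = ∫₀^{q_m} (17.10 + 1.09q) dq = 17.10×18.2188 + ½×1.09×18.2188² = 492.4404.

492.44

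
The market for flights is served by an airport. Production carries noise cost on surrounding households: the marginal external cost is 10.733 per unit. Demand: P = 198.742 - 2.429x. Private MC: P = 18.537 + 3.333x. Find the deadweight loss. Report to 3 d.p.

Market equilibrium (private): 18.537 + 3.333x = 198.742 - 2.429x → x_m = 31.2747.
Social marginal cost = private MC + MEC = 29.270 + 3.333x.
Set SMC = demand: 29.270 + 3.333x = 198.742 - 2.429x → x* = 29.4120.
The loss is the area between SMC and demand from x* to x_m; with linear curves that's a triangle of height MEC(x_m).
DWL = ½ × 1.8627 × 10.7330 = 9.9962.

DWL = 9.996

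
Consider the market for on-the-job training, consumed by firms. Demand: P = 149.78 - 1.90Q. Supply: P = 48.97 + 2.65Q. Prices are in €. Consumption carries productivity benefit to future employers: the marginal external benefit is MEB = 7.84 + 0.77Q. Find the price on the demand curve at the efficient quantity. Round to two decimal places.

Social marginal benefit = demand + MEB = 157.62 - 1.13Q.
Set SMB = MC: 157.62 - 1.13Q = 48.97 + 2.65Q → Q* = 28.7434.
Consumer price on the demand curve at Q*: 149.78 − 1.90×28.7434 = 95.1675.

P = €95.17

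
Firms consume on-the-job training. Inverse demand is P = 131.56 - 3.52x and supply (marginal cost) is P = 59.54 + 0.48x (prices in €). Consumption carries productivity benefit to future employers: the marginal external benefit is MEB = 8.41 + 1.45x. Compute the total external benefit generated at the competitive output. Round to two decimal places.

Market equilibrium (private): 59.54 + 0.48x = 131.56 - 3.52x → x_m = 18.0050.
Total external benefit = ∫₀^{x_m} (8.41 + 1.45x) dx = 8.41×18.0050 + ½×1.45×18.0050² = 386.4526.

€386.45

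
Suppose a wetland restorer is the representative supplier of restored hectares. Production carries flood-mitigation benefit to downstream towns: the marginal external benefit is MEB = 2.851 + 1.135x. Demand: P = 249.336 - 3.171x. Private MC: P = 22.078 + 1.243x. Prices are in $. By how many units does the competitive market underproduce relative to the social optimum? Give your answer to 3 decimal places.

18.691 units

Market equilibrium (private): 22.078 + 1.243x = 249.336 - 3.171x → x_m = 51.4857.
Social marginal cost = private MC − MEB = 19.227 + 0.108x.
Set SMC = demand: 19.227 + 0.108x = 249.336 - 3.171x → x* = 70.1766.
Gap = |51.4857 − 70.1766| = 18.6909.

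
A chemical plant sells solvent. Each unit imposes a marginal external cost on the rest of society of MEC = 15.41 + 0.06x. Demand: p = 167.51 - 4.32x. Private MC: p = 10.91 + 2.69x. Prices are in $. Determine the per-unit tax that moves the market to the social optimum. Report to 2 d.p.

Social marginal cost = private MC + MEC = 26.32 + 2.75x.
Set SMC = demand: 26.32 + 2.75x = 167.51 - 4.32x → x* = 19.9703.
The Pigouvian tax equals MEC at x*: 15.41 + 0.06×19.9703 = 16.6082.

tax = $16.61 per unit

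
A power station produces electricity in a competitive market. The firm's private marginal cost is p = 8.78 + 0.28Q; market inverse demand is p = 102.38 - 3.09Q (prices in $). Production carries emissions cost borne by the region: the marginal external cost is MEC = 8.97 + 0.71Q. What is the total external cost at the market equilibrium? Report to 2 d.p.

Market equilibrium (private): 8.78 + 0.28Q = 102.38 - 3.09Q → Q_m = 27.7745.
Total external cost = ∫₀^{Q_m} (8.97 + 0.71Q) dQ = 8.97×27.7745 + ½×0.71×27.7745² = 522.9924.

$522.99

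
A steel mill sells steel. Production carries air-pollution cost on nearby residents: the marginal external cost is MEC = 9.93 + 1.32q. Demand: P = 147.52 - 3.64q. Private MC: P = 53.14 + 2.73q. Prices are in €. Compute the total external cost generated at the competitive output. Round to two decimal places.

Market equilibrium (private): 53.14 + 2.73q = 147.52 - 3.64q → q_m = 14.8163.
Total external cost = ∫₀^{q_m} (9.93 + 1.32q) dq = 9.93×14.8163 + ½×1.32×14.8163² = 292.0109.

€292.01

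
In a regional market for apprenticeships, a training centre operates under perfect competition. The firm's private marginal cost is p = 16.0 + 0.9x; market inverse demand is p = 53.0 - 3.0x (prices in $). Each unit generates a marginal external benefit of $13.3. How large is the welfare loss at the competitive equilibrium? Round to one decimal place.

DWL = $22.7

Market equilibrium (private): 16.0 + 0.9x = 53.0 - 3.0x → x_m = 9.4872.
Social marginal cost = private MC − MEB = 2.7 + 0.9x.
Set SMC = demand: 2.7 + 0.9x = 53.0 - 3.0x → x* = 12.8974.
The welfare-loss triangle has base |x_m − x*| and height MEB(x_m) (the vertical gap between SMC and demand is zero at x* and MEB at x_m).
DWL = ½ × 3.4102 × 13.3000 = 22.6778.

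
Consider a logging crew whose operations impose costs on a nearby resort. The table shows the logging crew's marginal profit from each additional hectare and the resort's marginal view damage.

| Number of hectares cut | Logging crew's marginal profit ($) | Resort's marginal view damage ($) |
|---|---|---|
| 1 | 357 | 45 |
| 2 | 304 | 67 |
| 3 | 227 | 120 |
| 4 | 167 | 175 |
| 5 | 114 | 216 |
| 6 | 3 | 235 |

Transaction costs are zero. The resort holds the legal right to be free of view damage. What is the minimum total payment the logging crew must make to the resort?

$232

Efficient level: marginal profit ≥ marginal view damage through level 3, so k* = 3.
With the resort holding the right, the logging crew must at least compensate total damage at k*: 45 + 67 + 120 = 232.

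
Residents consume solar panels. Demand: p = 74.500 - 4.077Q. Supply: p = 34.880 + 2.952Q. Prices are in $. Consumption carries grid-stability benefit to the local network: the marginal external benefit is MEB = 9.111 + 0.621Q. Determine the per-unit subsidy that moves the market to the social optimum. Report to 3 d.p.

subsidy = $13.834 per unit

Social marginal benefit = demand + MEB = 83.611 - 3.456Q.
Set SMB = MC: 83.611 - 3.456Q = 34.880 + 2.952Q → Q* = 7.6047.
The Pigouvian subsidy equals MEB at Q*: 9.111 + 0.621×7.6047 = 13.8335.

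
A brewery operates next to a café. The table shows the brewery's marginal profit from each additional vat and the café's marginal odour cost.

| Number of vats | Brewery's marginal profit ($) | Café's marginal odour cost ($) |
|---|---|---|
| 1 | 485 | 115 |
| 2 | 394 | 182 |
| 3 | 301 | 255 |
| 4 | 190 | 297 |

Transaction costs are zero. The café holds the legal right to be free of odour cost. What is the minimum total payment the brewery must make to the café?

Efficient level: marginal profit ≥ marginal odour cost through level 3, so k* = 3.
With the café holding the right, the brewery must at least compensate total damage at k*: 115 + 182 + 255 = 552.

$552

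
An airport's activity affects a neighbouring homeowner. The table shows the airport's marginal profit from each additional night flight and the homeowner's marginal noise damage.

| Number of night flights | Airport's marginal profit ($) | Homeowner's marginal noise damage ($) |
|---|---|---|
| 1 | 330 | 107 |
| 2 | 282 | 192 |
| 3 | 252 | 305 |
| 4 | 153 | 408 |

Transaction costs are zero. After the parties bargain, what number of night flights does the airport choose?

Bargaining reaches the level where marginal profit last exceeds marginal noise damage.
That holds through level 2 (282 ≥ 192) but not at 3 (252 < 305).

2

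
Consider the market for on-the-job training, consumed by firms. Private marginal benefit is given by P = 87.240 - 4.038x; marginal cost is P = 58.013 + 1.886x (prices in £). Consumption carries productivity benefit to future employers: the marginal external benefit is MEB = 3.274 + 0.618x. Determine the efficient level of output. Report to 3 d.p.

x* = 6.125

Social marginal benefit = demand + MEB = 90.514 - 3.420x.
Set SMB = MC: 90.514 - 3.420x = 58.013 + 1.886x → x* = 6.1253.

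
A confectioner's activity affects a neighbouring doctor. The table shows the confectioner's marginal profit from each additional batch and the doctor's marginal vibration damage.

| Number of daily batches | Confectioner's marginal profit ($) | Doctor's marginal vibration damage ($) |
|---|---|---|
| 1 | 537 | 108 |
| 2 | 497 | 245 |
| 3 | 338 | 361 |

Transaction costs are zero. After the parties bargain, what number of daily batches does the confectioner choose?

Bargaining reaches the level where marginal profit last exceeds marginal vibration damage.
That holds through level 2 (497 ≥ 245) but not at 3 (338 < 361).

2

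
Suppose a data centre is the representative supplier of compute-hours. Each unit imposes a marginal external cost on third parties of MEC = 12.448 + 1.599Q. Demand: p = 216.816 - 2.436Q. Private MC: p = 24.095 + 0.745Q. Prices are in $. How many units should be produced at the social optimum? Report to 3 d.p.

Q* = 37.714

Social marginal cost = private MC + MEC = 36.543 + 2.344Q.
Set SMC = demand: 36.543 + 2.344Q = 216.816 - 2.436Q → Q* = 37.7140.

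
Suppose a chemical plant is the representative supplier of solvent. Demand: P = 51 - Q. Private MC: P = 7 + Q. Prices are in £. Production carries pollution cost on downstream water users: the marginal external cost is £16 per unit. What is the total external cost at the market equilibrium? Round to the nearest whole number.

Market equilibrium (private): 7 + Q = 51 - Q → Q_m = 22.0000.
Total external cost = MEC × Q_m = 16 × 22.0000 = 352.0000.

£352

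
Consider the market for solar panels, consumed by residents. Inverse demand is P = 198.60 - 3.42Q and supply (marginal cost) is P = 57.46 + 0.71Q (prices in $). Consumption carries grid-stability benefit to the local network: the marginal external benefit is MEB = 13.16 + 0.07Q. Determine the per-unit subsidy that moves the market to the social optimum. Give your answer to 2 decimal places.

subsidy = $15.82 per unit

Social marginal benefit = demand + MEB = 211.76 - 3.35Q.
Set SMB = MC: 211.76 - 3.35Q = 57.46 + 0.71Q → Q* = 38.0049.
The Pigouvian subsidy equals MEB at Q*: 13.16 + 0.07×38.0049 = 15.8203.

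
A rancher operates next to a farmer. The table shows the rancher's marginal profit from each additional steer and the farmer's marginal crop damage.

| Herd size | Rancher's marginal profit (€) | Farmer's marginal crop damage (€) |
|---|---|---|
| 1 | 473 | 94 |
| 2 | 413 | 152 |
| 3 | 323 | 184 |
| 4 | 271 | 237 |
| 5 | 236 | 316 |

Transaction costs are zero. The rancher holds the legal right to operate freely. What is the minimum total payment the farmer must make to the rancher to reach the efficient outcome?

€236

Left alone the rancher would choose level 5 (marginal profit stays positive).
Efficient level: k* = 4 (marginal profit ≥ marginal crop damage through 4).
The farmer must at least cover the rancher's forgone profit from cutting 5→4: 236 = 236.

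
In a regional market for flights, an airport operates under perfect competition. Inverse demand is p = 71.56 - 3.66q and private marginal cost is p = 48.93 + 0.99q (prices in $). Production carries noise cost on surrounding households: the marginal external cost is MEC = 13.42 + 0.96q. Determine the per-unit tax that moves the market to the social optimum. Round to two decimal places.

Social marginal cost = private MC + MEC = 62.35 + 1.95q.
Set SMC = demand: 62.35 + 1.95q = 71.56 - 3.66q → q* = 1.6417.
The Pigouvian tax equals MEC at q*: 13.42 + 0.96×1.6417 = 14.9960.

tax = $15.00 per unit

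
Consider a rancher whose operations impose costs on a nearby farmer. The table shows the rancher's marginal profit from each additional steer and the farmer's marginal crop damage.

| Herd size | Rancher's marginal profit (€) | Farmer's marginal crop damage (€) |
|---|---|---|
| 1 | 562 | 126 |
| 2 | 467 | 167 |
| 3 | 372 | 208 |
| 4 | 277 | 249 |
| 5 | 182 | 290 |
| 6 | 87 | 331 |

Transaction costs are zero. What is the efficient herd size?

Bargaining reaches the level where marginal profit last exceeds marginal crop damage.
That holds through level 4 (277 ≥ 249) but not at 5 (182 < 290).

4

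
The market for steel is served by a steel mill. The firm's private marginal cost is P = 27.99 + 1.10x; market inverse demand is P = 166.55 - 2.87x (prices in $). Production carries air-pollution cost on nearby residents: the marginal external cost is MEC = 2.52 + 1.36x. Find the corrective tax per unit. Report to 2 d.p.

Social marginal cost = private MC + MEC = 30.51 + 2.46x.
Set SMC = demand: 30.51 + 2.46x = 166.55 - 2.87x → x* = 25.5235.
The Pigouvian tax equals MEC at x*: 2.52 + 1.36×25.5235 = 37.2320.

tax = $37.23 per unit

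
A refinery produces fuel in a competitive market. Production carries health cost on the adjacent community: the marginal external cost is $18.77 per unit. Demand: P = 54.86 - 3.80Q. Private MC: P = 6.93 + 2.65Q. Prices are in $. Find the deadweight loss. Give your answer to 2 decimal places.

DWL = $27.31

Market equilibrium (private): 6.93 + 2.65Q = 54.86 - 3.80Q → Q_m = 7.4310.
Social marginal cost = private MC + MEC = 25.70 + 2.65Q.
Set SMC = demand: 25.70 + 2.65Q = 54.86 - 3.80Q → Q* = 4.5209.
The loss is the area between SMC and demand from Q* to Q_m; with linear curves that's a triangle of height MEC(Q_m).
DWL = ½ × 2.9101 × 18.7700 = 27.3113.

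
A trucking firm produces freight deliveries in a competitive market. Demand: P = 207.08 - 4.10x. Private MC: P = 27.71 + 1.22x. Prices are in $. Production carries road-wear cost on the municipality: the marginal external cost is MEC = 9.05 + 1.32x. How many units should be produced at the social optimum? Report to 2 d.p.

x* = 25.65

Social marginal cost = private MC + MEC = 36.76 + 2.54x.
Set SMC = demand: 36.76 + 2.54x = 207.08 - 4.10x → x* = 25.6506.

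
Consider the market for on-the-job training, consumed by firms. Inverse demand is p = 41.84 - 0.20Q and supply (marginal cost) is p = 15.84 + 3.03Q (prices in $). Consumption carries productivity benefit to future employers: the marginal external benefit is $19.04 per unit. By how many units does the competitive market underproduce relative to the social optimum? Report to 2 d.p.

Market equilibrium (private): 15.84 + 3.03Q = 41.84 - 0.20Q → Q_m = 8.0495.
Social marginal benefit = demand + MEB = 60.88 - 0.20Q.
Set SMB = MC: 60.88 - 0.20Q = 15.84 + 3.03Q → Q* = 13.9443.
Gap = |8.0495 − 13.9443| = 5.8948.

5.89 units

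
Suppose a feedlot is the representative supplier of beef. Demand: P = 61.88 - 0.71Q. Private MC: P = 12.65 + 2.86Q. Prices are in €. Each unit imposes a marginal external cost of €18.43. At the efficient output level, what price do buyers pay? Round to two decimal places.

P = €55.75

Social marginal cost = private MC + MEC = 31.08 + 2.86Q.
Set SMC = demand: 31.08 + 2.86Q = 61.88 - 0.71Q → Q* = 8.6275.
Consumer price on the demand curve at Q*: 61.88 − 0.71×8.6275 = 55.7545.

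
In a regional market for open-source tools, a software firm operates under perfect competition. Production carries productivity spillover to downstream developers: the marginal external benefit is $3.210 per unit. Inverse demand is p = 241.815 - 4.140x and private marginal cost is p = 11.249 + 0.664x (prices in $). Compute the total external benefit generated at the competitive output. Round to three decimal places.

Market equilibrium (private): 11.249 + 0.664x = 241.815 - 4.140x → x_m = 47.9946.
Total external benefit = MEB × x_m = 3.210 × 47.9946 = 154.0627.

$154.063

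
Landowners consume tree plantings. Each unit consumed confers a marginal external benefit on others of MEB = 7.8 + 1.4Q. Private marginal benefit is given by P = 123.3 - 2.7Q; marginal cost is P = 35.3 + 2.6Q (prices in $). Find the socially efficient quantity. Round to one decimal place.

Social marginal benefit = demand + MEB = 131.1 - 1.3Q.
Set SMB = MC: 131.1 - 1.3Q = 35.3 + 2.6Q → Q* = 24.5641.

Q* = 24.6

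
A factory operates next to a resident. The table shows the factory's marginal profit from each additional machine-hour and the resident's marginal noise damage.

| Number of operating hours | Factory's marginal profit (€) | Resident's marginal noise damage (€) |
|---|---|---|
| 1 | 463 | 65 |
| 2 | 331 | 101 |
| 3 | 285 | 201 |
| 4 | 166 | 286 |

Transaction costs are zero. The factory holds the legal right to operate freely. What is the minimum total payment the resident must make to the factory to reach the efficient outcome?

€166

Left alone the factory would choose level 4 (marginal profit stays positive).
Efficient level: k* = 3 (marginal profit ≥ marginal noise damage through 3).
The resident must at least cover the factory's forgone profit from cutting 4→3: 166 = 166.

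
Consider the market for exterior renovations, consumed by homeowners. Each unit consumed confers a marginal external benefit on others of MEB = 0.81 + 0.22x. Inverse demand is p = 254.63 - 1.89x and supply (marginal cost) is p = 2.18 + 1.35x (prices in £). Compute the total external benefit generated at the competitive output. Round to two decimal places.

Market equilibrium (private): 2.18 + 1.35x = 254.63 - 1.89x → x_m = 77.9167.
Total external benefit = ∫₀^{x_m} (0.81 + 0.22x) dx = 0.81×77.9167 + ½×0.22×77.9167² = 730.9239.

£730.92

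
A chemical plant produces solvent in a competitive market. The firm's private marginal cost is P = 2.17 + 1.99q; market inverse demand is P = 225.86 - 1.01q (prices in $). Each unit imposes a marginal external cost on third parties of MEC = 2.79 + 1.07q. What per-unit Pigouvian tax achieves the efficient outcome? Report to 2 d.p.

Social marginal cost = private MC + MEC = 4.96 + 3.06q.
Set SMC = demand: 4.96 + 3.06q = 225.86 - 1.01q → q* = 54.2752.
The Pigouvian tax equals MEC at q*: 2.79 + 1.07×54.2752 = 60.8645.

tax = $60.86 per unit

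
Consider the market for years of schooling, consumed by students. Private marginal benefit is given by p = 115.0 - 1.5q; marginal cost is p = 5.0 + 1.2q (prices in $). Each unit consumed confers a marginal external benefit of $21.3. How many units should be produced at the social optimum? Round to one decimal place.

q* = 48.6

Social marginal benefit = demand + MEB = 136.3 - 1.5q.
Set SMB = MC: 136.3 - 1.5q = 5.0 + 1.2q → q* = 48.6296.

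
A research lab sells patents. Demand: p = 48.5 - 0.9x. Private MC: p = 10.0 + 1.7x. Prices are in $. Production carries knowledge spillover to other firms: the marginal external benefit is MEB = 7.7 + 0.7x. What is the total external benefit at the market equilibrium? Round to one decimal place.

Market equilibrium (private): 10.0 + 1.7x = 48.5 - 0.9x → x_m = 14.8077.
Total external benefit = ∫₀^{x_m} (7.7 + 0.7x) dx = 7.7×14.8077 + ½×0.7×14.8077² = 190.7631.

$190.8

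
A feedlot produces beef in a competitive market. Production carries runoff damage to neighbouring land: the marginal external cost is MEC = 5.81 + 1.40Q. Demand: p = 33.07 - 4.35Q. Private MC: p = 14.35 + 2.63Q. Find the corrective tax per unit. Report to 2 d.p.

tax = 7.97 per unit

Social marginal cost = private MC + MEC = 20.16 + 4.03Q.
Set SMC = demand: 20.16 + 4.03Q = 33.07 - 4.35Q → Q* = 1.5406.
The Pigouvian tax equals MEC at Q*: 5.81 + 1.40×1.5406 = 7.9668.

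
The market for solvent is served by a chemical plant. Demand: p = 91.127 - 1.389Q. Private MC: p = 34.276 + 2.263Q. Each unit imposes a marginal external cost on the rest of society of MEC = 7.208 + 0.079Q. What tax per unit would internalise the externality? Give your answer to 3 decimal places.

tax = 8.259 per unit

Social marginal cost = private MC + MEC = 41.484 + 2.342Q.
Set SMC = demand: 41.484 + 2.342Q = 91.127 - 1.389Q → Q* = 13.3055.
The Pigouvian tax equals MEC at Q*: 7.208 + 0.079×13.3055 = 8.2591.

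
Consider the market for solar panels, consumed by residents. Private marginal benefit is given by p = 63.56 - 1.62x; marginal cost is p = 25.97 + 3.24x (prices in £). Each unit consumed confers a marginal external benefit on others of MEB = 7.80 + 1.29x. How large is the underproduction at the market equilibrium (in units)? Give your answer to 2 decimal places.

Market equilibrium (private): 25.97 + 3.24x = 63.56 - 1.62x → x_m = 7.7346.
Social marginal benefit = demand + MEB = 71.36 - 0.33x.
Set SMB = MC: 71.36 - 0.33x = 25.97 + 3.24x → x* = 12.7143.
Gap = |7.7346 − 12.7143| = 4.9797.

4.98 units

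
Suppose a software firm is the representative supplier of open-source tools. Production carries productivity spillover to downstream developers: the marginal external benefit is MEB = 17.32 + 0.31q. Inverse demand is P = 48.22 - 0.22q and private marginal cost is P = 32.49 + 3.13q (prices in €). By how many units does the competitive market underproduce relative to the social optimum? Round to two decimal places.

6.18 units

Market equilibrium (private): 32.49 + 3.13q = 48.22 - 0.22q → q_m = 4.6955.
Social marginal cost = private MC − MEB = 15.17 + 2.82q.
Set SMC = demand: 15.17 + 2.82q = 48.22 - 0.22q → q* = 10.8717.
Gap = |4.6955 − 10.8717| = 6.1762.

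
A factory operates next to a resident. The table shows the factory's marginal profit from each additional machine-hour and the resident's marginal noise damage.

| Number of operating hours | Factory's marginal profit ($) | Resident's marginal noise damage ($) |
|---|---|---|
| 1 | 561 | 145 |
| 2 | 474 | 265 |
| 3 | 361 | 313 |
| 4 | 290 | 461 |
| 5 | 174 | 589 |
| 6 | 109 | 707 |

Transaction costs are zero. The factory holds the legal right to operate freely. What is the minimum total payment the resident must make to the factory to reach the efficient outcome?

Left alone the factory would choose level 6 (marginal profit stays positive).
Efficient level: k* = 3 (marginal profit ≥ marginal noise damage through 3).
The resident must at least cover the factory's forgone profit from cutting 6→3: 290 + 174 + 109 = 573.

$573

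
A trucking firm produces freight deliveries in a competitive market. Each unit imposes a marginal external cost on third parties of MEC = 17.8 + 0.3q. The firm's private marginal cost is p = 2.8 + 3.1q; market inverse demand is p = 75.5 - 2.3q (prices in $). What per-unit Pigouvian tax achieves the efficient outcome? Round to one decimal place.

Social marginal cost = private MC + MEC = 20.6 + 3.4q.
Set SMC = demand: 20.6 + 3.4q = 75.5 - 2.3q → q* = 9.6316.
The Pigouvian tax equals MEC at q*: 17.8 + 0.3×9.6316 = 20.6895.

tax = $20.7 per unit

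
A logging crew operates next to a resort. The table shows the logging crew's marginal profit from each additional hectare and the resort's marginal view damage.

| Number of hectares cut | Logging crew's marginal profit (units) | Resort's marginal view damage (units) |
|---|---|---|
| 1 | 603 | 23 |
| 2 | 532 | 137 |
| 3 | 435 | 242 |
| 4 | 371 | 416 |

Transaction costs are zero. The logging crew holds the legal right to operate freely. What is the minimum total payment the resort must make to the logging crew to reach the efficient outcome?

Left alone the logging crew would choose level 4 (marginal profit stays positive).
Efficient level: k* = 3 (marginal profit ≥ marginal view damage through 3).
The resort must at least cover the logging crew's forgone profit from cutting 4→3: 371 = 371.

371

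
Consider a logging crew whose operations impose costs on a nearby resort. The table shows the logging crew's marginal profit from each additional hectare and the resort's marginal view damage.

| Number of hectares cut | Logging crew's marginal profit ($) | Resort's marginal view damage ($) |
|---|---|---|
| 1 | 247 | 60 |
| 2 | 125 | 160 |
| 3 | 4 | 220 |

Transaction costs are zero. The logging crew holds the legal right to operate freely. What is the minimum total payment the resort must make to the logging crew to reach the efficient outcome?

Left alone the logging crew would choose level 3 (marginal profit stays positive).
Efficient level: k* = 1 (marginal profit ≥ marginal view damage through 1).
The resort must at least cover the logging crew's forgone profit from cutting 3→1: 125 + 4 = 129.

$129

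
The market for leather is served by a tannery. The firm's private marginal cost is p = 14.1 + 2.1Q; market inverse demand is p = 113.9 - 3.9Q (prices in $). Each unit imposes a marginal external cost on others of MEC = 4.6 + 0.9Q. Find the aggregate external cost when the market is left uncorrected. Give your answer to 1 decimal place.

$201.0

Market equilibrium (private): 14.1 + 2.1Q = 113.9 - 3.9Q → Q_m = 16.6333.
Total external cost = ∫₀^{Q_m} (4.6 + 0.9Q) dQ = 4.6×16.6333 + ½×0.9×16.6333² = 201.0132.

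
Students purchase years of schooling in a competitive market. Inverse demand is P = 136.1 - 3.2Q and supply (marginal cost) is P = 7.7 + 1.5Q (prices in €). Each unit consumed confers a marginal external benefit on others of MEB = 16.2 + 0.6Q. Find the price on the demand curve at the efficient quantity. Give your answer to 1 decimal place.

Social marginal benefit = demand + MEB = 152.3 - 2.6Q.
Set SMB = MC: 152.3 - 2.6Q = 7.7 + 1.5Q → Q* = 35.2683.
Consumer price on the demand curve at Q*: 136.1 − 3.2×35.2683 = 23.2414.

P = €23.2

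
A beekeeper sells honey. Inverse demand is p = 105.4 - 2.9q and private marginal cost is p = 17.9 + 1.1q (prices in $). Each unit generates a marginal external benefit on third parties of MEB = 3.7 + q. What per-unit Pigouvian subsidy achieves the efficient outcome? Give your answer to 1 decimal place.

Social marginal cost = private MC − MEB = 14.2 + 0.1q.
Set SMC = demand: 14.2 + 0.1q = 105.4 - 2.9q → q* = 30.4000.
The Pigouvian subsidy equals MEB at q*: 3.7 + 1.0×30.4000 = 34.1000.

subsidy = $34.1 per unit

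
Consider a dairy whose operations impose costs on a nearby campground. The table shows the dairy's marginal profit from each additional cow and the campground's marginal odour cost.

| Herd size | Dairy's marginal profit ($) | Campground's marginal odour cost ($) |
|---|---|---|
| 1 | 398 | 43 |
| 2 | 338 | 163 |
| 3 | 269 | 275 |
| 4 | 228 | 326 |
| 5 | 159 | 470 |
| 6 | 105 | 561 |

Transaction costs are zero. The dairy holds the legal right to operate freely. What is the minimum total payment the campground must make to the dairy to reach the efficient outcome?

Left alone the dairy would choose level 6 (marginal profit stays positive).
Efficient level: k* = 2 (marginal profit ≥ marginal odour cost through 2).
The campground must at least cover the dairy's forgone profit from cutting 6→2: 269 + 228 + 159 + 105 = 761.

$761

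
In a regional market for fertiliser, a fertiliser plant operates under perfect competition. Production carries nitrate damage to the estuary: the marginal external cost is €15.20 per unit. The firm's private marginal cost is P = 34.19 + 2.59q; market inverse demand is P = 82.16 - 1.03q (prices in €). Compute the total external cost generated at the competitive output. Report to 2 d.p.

Market equilibrium (private): 34.19 + 2.59q = 82.16 - 1.03q → q_m = 13.2514.
Total external cost = MEC × q_m = 15.20 × 13.2514 = 201.4213.

€201.42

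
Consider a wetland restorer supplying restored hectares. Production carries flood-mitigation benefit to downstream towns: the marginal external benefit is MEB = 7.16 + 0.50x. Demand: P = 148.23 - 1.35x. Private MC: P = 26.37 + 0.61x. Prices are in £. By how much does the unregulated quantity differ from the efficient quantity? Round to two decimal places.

Market equilibrium (private): 26.37 + 0.61x = 148.23 - 1.35x → x_m = 62.1735.
Social marginal cost = private MC − MEB = 19.21 + 0.11x.
Set SMC = demand: 19.21 + 0.11x = 148.23 - 1.35x → x* = 88.3699.
Gap = |62.1735 − 88.3699| = 26.1964.

26.20 units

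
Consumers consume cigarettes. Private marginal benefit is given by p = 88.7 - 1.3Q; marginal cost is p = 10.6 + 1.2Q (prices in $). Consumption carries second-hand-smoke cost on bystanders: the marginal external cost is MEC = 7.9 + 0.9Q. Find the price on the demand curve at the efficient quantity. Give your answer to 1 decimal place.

Social marginal benefit = demand − MEC = 80.8 - 2.2Q.
Set SMB = MC: 80.8 - 2.2Q = 10.6 + 1.2Q → Q* = 20.6471.
Consumer price on the demand curve at Q*: 88.7 − 1.3×20.6471 = 61.8588.

P = $61.9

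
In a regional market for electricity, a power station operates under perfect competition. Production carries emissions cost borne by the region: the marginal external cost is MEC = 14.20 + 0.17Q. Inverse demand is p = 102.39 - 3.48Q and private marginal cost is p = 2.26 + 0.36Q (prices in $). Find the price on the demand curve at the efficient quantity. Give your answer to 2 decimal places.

Social marginal cost = private MC + MEC = 16.46 + 0.53Q.
Set SMC = demand: 16.46 + 0.53Q = 102.39 - 3.48Q → Q* = 21.4289.
Consumer price on the demand curve at Q*: 102.39 − 3.48×21.4289 = 27.8174.

P = $27.82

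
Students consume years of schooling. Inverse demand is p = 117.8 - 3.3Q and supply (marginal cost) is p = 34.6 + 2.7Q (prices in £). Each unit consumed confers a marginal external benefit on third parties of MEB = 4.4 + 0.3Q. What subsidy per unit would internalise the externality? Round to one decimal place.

subsidy = £9.0 per unit

Social marginal benefit = demand + MEB = 122.2 - 3.0Q.
Set SMB = MC: 122.2 - 3.0Q = 34.6 + 2.7Q → Q* = 15.3684.
The Pigouvian subsidy equals MEB at Q*: 4.4 + 0.3×15.3684 = 9.0105.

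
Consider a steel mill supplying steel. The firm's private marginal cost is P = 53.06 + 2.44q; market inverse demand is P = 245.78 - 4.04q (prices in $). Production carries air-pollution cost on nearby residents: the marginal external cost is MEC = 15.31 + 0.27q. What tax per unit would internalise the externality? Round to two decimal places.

tax = $22.41 per unit

Social marginal cost = private MC + MEC = 68.37 + 2.71q.
Set SMC = demand: 68.37 + 2.71q = 245.78 - 4.04q → q* = 26.2830.
The Pigouvian tax equals MEC at q*: 15.31 + 0.27×26.2830 = 22.4064.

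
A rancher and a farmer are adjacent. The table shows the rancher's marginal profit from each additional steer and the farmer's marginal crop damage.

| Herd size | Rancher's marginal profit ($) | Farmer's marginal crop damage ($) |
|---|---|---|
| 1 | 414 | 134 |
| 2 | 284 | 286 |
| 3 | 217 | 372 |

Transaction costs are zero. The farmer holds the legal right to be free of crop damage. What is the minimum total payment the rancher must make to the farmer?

Efficient level: marginal profit ≥ marginal crop damage through level 1, so k* = 1.
With the farmer holding the right, the rancher must at least compensate total damage at k*: 134 = 134.

$134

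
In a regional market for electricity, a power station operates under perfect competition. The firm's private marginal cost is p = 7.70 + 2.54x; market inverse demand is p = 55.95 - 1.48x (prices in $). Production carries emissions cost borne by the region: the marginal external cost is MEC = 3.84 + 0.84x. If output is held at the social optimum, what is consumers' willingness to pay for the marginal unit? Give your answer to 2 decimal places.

Social marginal cost = private MC + MEC = 11.54 + 3.38x.
Set SMC = demand: 11.54 + 3.38x = 55.95 - 1.48x → x* = 9.1379.
Consumer price on the demand curve at x*: 55.95 − 1.48×9.1379 = 42.4259.

P = $42.43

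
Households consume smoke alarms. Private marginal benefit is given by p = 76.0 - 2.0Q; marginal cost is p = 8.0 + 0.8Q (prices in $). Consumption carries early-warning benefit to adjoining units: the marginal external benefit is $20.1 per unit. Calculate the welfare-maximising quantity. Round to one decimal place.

Social marginal benefit = demand + MEB = 96.1 - 2.0Q.
Set SMB = MC: 96.1 - 2.0Q = 8.0 + 0.8Q → Q* = 31.4643.

Q* = 31.5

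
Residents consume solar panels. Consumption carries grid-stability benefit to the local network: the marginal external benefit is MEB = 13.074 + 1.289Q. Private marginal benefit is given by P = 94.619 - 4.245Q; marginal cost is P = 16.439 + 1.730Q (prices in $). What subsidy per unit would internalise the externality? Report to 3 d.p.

subsidy = $38.176 per unit

Social marginal benefit = demand + MEB = 107.693 - 2.956Q.
Set SMB = MC: 107.693 - 2.956Q = 16.439 + 1.730Q → Q* = 19.4738.
The Pigouvian subsidy equals MEB at Q*: 13.074 + 1.289×19.4738 = 38.1757.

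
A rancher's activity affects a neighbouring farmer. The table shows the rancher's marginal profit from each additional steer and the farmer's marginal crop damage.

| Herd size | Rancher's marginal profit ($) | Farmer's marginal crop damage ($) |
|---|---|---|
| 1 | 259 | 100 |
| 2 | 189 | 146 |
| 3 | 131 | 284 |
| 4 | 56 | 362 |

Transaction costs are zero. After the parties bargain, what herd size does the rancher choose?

2

Bargaining reaches the level where marginal profit last exceeds marginal crop damage.
That holds through level 2 (189 ≥ 146) but not at 3 (131 < 284).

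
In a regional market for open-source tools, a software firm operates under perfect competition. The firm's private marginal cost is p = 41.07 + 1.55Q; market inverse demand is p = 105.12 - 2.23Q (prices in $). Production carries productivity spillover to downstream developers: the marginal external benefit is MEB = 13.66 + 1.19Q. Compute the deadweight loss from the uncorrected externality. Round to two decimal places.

DWL = $220.86

Market equilibrium (private): 41.07 + 1.55Q = 105.12 - 2.23Q → Q_m = 16.9444.
Social marginal cost = private MC − MEB = 27.41 + 0.36Q.
Set SMC = demand: 27.41 + 0.36Q = 105.12 - 2.23Q → Q* = 30.0039.
The welfare-loss triangle has base |Q_m − Q*| and height MEB(Q_m) (the vertical gap between SMC and demand is zero at Q* and MEB at Q_m).
DWL = ½ × 13.0595 × 33.8239 = 220.8616.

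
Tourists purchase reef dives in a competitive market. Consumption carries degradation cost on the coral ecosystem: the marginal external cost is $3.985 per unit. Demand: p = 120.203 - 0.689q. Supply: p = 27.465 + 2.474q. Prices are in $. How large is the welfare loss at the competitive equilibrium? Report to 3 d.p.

Market equilibrium (private): 27.465 + 2.474q = 120.203 - 0.689q → q_m = 29.3196.
Social marginal benefit = demand − MEC = 116.218 - 0.689q.
Set SMB = MC: 116.218 - 0.689q = 27.465 + 2.474q → q* = 28.0598.
The loss is the area between SMB and MC from q* to q_m; with linear curves that's a triangle of height MEC(q_m).
DWL = ½ × 1.2598 × 3.9850 = 2.5102.

DWL = $2.510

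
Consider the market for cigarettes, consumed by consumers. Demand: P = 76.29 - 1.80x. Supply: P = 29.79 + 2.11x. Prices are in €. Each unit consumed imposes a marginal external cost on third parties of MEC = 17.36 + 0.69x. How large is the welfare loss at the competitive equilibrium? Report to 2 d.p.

DWL = €71.05

Market equilibrium (private): 29.79 + 2.11x = 76.29 - 1.80x → x_m = 11.8926.
Social marginal benefit = demand − MEC = 58.93 - 2.49x.
Set SMB = MC: 58.93 - 2.49x = 29.79 + 2.11x → x* = 6.3348.
The welfare-loss triangle has base |x_m − x*| and height MEC(x_m) (the vertical gap between SMB and MC is zero at x* and MEC at x_m).
DWL = ½ × 5.5578 × 25.5659 = 71.0451.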